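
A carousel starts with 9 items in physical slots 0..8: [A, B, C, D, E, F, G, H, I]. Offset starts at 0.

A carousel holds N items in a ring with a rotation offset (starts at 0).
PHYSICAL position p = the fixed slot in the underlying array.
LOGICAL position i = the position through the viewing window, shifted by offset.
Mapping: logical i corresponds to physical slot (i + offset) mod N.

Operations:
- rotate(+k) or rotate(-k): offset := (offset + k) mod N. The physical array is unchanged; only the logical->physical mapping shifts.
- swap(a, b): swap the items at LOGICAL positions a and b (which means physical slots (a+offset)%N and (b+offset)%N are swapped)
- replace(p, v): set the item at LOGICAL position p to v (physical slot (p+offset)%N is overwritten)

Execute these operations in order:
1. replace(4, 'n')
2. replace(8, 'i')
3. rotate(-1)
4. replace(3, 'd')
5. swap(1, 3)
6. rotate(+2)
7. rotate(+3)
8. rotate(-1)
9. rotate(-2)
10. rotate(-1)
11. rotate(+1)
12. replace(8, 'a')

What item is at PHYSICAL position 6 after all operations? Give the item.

Answer: G

Derivation:
After op 1 (replace(4, 'n')): offset=0, physical=[A,B,C,D,n,F,G,H,I], logical=[A,B,C,D,n,F,G,H,I]
After op 2 (replace(8, 'i')): offset=0, physical=[A,B,C,D,n,F,G,H,i], logical=[A,B,C,D,n,F,G,H,i]
After op 3 (rotate(-1)): offset=8, physical=[A,B,C,D,n,F,G,H,i], logical=[i,A,B,C,D,n,F,G,H]
After op 4 (replace(3, 'd')): offset=8, physical=[A,B,d,D,n,F,G,H,i], logical=[i,A,B,d,D,n,F,G,H]
After op 5 (swap(1, 3)): offset=8, physical=[d,B,A,D,n,F,G,H,i], logical=[i,d,B,A,D,n,F,G,H]
After op 6 (rotate(+2)): offset=1, physical=[d,B,A,D,n,F,G,H,i], logical=[B,A,D,n,F,G,H,i,d]
After op 7 (rotate(+3)): offset=4, physical=[d,B,A,D,n,F,G,H,i], logical=[n,F,G,H,i,d,B,A,D]
After op 8 (rotate(-1)): offset=3, physical=[d,B,A,D,n,F,G,H,i], logical=[D,n,F,G,H,i,d,B,A]
After op 9 (rotate(-2)): offset=1, physical=[d,B,A,D,n,F,G,H,i], logical=[B,A,D,n,F,G,H,i,d]
After op 10 (rotate(-1)): offset=0, physical=[d,B,A,D,n,F,G,H,i], logical=[d,B,A,D,n,F,G,H,i]
After op 11 (rotate(+1)): offset=1, physical=[d,B,A,D,n,F,G,H,i], logical=[B,A,D,n,F,G,H,i,d]
After op 12 (replace(8, 'a')): offset=1, physical=[a,B,A,D,n,F,G,H,i], logical=[B,A,D,n,F,G,H,i,a]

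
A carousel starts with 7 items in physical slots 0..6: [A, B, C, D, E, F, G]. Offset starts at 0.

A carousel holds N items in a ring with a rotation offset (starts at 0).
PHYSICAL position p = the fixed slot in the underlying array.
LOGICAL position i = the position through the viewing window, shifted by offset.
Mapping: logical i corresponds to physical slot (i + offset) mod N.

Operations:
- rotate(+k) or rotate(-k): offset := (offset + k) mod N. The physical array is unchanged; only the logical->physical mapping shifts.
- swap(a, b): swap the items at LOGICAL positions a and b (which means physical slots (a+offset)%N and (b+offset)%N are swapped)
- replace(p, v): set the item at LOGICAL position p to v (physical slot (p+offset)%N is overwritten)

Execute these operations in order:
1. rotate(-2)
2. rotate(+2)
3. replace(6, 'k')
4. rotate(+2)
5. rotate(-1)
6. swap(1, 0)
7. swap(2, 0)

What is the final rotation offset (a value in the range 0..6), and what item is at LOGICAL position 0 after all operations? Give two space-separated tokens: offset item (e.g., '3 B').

Answer: 1 D

Derivation:
After op 1 (rotate(-2)): offset=5, physical=[A,B,C,D,E,F,G], logical=[F,G,A,B,C,D,E]
After op 2 (rotate(+2)): offset=0, physical=[A,B,C,D,E,F,G], logical=[A,B,C,D,E,F,G]
After op 3 (replace(6, 'k')): offset=0, physical=[A,B,C,D,E,F,k], logical=[A,B,C,D,E,F,k]
After op 4 (rotate(+2)): offset=2, physical=[A,B,C,D,E,F,k], logical=[C,D,E,F,k,A,B]
After op 5 (rotate(-1)): offset=1, physical=[A,B,C,D,E,F,k], logical=[B,C,D,E,F,k,A]
After op 6 (swap(1, 0)): offset=1, physical=[A,C,B,D,E,F,k], logical=[C,B,D,E,F,k,A]
After op 7 (swap(2, 0)): offset=1, physical=[A,D,B,C,E,F,k], logical=[D,B,C,E,F,k,A]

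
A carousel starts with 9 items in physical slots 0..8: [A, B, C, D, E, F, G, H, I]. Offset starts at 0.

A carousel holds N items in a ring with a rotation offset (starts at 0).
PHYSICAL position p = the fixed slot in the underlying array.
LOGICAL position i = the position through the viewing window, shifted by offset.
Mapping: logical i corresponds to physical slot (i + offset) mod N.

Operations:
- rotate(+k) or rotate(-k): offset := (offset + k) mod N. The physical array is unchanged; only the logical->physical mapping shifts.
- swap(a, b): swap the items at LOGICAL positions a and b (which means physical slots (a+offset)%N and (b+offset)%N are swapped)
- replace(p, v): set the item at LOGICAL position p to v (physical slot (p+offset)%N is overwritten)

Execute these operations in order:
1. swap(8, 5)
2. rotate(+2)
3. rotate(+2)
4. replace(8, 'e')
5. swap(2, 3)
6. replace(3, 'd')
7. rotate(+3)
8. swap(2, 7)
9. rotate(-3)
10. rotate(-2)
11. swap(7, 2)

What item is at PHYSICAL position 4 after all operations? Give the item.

Answer: I

Derivation:
After op 1 (swap(8, 5)): offset=0, physical=[A,B,C,D,E,I,G,H,F], logical=[A,B,C,D,E,I,G,H,F]
After op 2 (rotate(+2)): offset=2, physical=[A,B,C,D,E,I,G,H,F], logical=[C,D,E,I,G,H,F,A,B]
After op 3 (rotate(+2)): offset=4, physical=[A,B,C,D,E,I,G,H,F], logical=[E,I,G,H,F,A,B,C,D]
After op 4 (replace(8, 'e')): offset=4, physical=[A,B,C,e,E,I,G,H,F], logical=[E,I,G,H,F,A,B,C,e]
After op 5 (swap(2, 3)): offset=4, physical=[A,B,C,e,E,I,H,G,F], logical=[E,I,H,G,F,A,B,C,e]
After op 6 (replace(3, 'd')): offset=4, physical=[A,B,C,e,E,I,H,d,F], logical=[E,I,H,d,F,A,B,C,e]
After op 7 (rotate(+3)): offset=7, physical=[A,B,C,e,E,I,H,d,F], logical=[d,F,A,B,C,e,E,I,H]
After op 8 (swap(2, 7)): offset=7, physical=[I,B,C,e,E,A,H,d,F], logical=[d,F,I,B,C,e,E,A,H]
After op 9 (rotate(-3)): offset=4, physical=[I,B,C,e,E,A,H,d,F], logical=[E,A,H,d,F,I,B,C,e]
After op 10 (rotate(-2)): offset=2, physical=[I,B,C,e,E,A,H,d,F], logical=[C,e,E,A,H,d,F,I,B]
After op 11 (swap(7, 2)): offset=2, physical=[E,B,C,e,I,A,H,d,F], logical=[C,e,I,A,H,d,F,E,B]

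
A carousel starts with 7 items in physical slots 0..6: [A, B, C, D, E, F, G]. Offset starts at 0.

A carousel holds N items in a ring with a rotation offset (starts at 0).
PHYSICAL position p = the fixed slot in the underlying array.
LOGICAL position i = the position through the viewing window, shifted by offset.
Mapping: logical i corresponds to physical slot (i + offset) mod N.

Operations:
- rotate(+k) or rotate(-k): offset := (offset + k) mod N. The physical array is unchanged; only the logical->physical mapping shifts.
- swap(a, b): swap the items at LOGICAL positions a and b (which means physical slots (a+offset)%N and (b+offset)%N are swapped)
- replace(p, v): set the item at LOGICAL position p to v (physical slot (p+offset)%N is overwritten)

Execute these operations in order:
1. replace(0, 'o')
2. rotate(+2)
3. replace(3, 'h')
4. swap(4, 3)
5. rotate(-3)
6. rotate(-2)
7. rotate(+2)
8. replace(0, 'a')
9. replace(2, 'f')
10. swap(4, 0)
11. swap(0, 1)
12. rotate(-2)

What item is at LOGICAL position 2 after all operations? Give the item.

After op 1 (replace(0, 'o')): offset=0, physical=[o,B,C,D,E,F,G], logical=[o,B,C,D,E,F,G]
After op 2 (rotate(+2)): offset=2, physical=[o,B,C,D,E,F,G], logical=[C,D,E,F,G,o,B]
After op 3 (replace(3, 'h')): offset=2, physical=[o,B,C,D,E,h,G], logical=[C,D,E,h,G,o,B]
After op 4 (swap(4, 3)): offset=2, physical=[o,B,C,D,E,G,h], logical=[C,D,E,G,h,o,B]
After op 5 (rotate(-3)): offset=6, physical=[o,B,C,D,E,G,h], logical=[h,o,B,C,D,E,G]
After op 6 (rotate(-2)): offset=4, physical=[o,B,C,D,E,G,h], logical=[E,G,h,o,B,C,D]
After op 7 (rotate(+2)): offset=6, physical=[o,B,C,D,E,G,h], logical=[h,o,B,C,D,E,G]
After op 8 (replace(0, 'a')): offset=6, physical=[o,B,C,D,E,G,a], logical=[a,o,B,C,D,E,G]
After op 9 (replace(2, 'f')): offset=6, physical=[o,f,C,D,E,G,a], logical=[a,o,f,C,D,E,G]
After op 10 (swap(4, 0)): offset=6, physical=[o,f,C,a,E,G,D], logical=[D,o,f,C,a,E,G]
After op 11 (swap(0, 1)): offset=6, physical=[D,f,C,a,E,G,o], logical=[o,D,f,C,a,E,G]
After op 12 (rotate(-2)): offset=4, physical=[D,f,C,a,E,G,o], logical=[E,G,o,D,f,C,a]

Answer: o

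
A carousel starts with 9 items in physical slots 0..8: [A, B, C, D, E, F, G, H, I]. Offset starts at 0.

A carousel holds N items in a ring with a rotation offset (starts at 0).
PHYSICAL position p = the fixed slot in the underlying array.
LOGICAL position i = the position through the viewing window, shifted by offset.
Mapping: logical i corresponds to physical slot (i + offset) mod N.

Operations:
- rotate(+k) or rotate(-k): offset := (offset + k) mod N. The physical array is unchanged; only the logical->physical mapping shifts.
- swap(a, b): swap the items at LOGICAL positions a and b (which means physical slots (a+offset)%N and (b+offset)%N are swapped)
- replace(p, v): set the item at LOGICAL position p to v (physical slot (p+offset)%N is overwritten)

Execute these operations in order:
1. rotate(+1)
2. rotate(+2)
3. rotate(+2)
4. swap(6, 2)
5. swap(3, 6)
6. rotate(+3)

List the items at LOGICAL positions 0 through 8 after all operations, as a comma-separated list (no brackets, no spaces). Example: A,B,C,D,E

Answer: H,A,B,I,D,E,F,G,C

Derivation:
After op 1 (rotate(+1)): offset=1, physical=[A,B,C,D,E,F,G,H,I], logical=[B,C,D,E,F,G,H,I,A]
After op 2 (rotate(+2)): offset=3, physical=[A,B,C,D,E,F,G,H,I], logical=[D,E,F,G,H,I,A,B,C]
After op 3 (rotate(+2)): offset=5, physical=[A,B,C,D,E,F,G,H,I], logical=[F,G,H,I,A,B,C,D,E]
After op 4 (swap(6, 2)): offset=5, physical=[A,B,H,D,E,F,G,C,I], logical=[F,G,C,I,A,B,H,D,E]
After op 5 (swap(3, 6)): offset=5, physical=[A,B,I,D,E,F,G,C,H], logical=[F,G,C,H,A,B,I,D,E]
After op 6 (rotate(+3)): offset=8, physical=[A,B,I,D,E,F,G,C,H], logical=[H,A,B,I,D,E,F,G,C]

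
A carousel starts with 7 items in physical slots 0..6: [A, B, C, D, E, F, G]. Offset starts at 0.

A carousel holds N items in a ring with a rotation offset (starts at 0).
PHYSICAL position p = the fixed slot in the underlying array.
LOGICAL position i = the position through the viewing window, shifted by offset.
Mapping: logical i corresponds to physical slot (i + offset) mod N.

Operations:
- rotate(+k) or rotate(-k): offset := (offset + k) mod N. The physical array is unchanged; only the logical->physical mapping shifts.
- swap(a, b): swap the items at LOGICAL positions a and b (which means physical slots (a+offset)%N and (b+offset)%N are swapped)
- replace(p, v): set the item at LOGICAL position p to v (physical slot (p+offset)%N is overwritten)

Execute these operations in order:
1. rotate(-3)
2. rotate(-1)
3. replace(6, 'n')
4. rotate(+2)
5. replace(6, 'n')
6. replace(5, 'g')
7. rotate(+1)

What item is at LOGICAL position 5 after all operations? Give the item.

After op 1 (rotate(-3)): offset=4, physical=[A,B,C,D,E,F,G], logical=[E,F,G,A,B,C,D]
After op 2 (rotate(-1)): offset=3, physical=[A,B,C,D,E,F,G], logical=[D,E,F,G,A,B,C]
After op 3 (replace(6, 'n')): offset=3, physical=[A,B,n,D,E,F,G], logical=[D,E,F,G,A,B,n]
After op 4 (rotate(+2)): offset=5, physical=[A,B,n,D,E,F,G], logical=[F,G,A,B,n,D,E]
After op 5 (replace(6, 'n')): offset=5, physical=[A,B,n,D,n,F,G], logical=[F,G,A,B,n,D,n]
After op 6 (replace(5, 'g')): offset=5, physical=[A,B,n,g,n,F,G], logical=[F,G,A,B,n,g,n]
After op 7 (rotate(+1)): offset=6, physical=[A,B,n,g,n,F,G], logical=[G,A,B,n,g,n,F]

Answer: n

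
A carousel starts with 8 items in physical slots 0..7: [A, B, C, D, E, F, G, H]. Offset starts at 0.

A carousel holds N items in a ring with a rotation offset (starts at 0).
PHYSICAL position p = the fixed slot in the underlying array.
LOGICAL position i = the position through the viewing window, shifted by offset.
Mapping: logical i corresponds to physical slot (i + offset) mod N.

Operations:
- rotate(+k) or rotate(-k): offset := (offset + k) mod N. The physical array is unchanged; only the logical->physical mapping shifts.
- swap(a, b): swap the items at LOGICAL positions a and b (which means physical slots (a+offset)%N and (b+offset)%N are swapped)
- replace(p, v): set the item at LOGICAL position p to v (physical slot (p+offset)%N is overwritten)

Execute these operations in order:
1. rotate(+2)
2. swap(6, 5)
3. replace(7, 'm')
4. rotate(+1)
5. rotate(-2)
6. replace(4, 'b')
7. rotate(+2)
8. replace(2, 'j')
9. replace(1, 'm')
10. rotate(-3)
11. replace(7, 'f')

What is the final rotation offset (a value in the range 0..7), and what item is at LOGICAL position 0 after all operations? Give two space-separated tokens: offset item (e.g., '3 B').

Answer: 0 H

Derivation:
After op 1 (rotate(+2)): offset=2, physical=[A,B,C,D,E,F,G,H], logical=[C,D,E,F,G,H,A,B]
After op 2 (swap(6, 5)): offset=2, physical=[H,B,C,D,E,F,G,A], logical=[C,D,E,F,G,A,H,B]
After op 3 (replace(7, 'm')): offset=2, physical=[H,m,C,D,E,F,G,A], logical=[C,D,E,F,G,A,H,m]
After op 4 (rotate(+1)): offset=3, physical=[H,m,C,D,E,F,G,A], logical=[D,E,F,G,A,H,m,C]
After op 5 (rotate(-2)): offset=1, physical=[H,m,C,D,E,F,G,A], logical=[m,C,D,E,F,G,A,H]
After op 6 (replace(4, 'b')): offset=1, physical=[H,m,C,D,E,b,G,A], logical=[m,C,D,E,b,G,A,H]
After op 7 (rotate(+2)): offset=3, physical=[H,m,C,D,E,b,G,A], logical=[D,E,b,G,A,H,m,C]
After op 8 (replace(2, 'j')): offset=3, physical=[H,m,C,D,E,j,G,A], logical=[D,E,j,G,A,H,m,C]
After op 9 (replace(1, 'm')): offset=3, physical=[H,m,C,D,m,j,G,A], logical=[D,m,j,G,A,H,m,C]
After op 10 (rotate(-3)): offset=0, physical=[H,m,C,D,m,j,G,A], logical=[H,m,C,D,m,j,G,A]
After op 11 (replace(7, 'f')): offset=0, physical=[H,m,C,D,m,j,G,f], logical=[H,m,C,D,m,j,G,f]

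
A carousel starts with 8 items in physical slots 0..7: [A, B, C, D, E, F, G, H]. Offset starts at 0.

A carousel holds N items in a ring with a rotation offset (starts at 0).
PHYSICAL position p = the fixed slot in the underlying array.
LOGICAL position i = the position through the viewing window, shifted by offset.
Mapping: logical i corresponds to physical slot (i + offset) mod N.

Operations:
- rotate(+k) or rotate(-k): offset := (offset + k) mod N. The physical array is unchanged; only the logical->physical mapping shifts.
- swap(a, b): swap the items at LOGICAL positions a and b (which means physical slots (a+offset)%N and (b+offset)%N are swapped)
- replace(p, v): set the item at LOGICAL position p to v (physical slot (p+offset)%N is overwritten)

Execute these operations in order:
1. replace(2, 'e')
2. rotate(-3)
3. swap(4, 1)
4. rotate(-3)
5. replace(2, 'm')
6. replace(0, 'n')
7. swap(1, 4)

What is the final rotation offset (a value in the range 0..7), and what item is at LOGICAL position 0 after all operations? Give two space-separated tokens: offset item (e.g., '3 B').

Answer: 2 n

Derivation:
After op 1 (replace(2, 'e')): offset=0, physical=[A,B,e,D,E,F,G,H], logical=[A,B,e,D,E,F,G,H]
After op 2 (rotate(-3)): offset=5, physical=[A,B,e,D,E,F,G,H], logical=[F,G,H,A,B,e,D,E]
After op 3 (swap(4, 1)): offset=5, physical=[A,G,e,D,E,F,B,H], logical=[F,B,H,A,G,e,D,E]
After op 4 (rotate(-3)): offset=2, physical=[A,G,e,D,E,F,B,H], logical=[e,D,E,F,B,H,A,G]
After op 5 (replace(2, 'm')): offset=2, physical=[A,G,e,D,m,F,B,H], logical=[e,D,m,F,B,H,A,G]
After op 6 (replace(0, 'n')): offset=2, physical=[A,G,n,D,m,F,B,H], logical=[n,D,m,F,B,H,A,G]
After op 7 (swap(1, 4)): offset=2, physical=[A,G,n,B,m,F,D,H], logical=[n,B,m,F,D,H,A,G]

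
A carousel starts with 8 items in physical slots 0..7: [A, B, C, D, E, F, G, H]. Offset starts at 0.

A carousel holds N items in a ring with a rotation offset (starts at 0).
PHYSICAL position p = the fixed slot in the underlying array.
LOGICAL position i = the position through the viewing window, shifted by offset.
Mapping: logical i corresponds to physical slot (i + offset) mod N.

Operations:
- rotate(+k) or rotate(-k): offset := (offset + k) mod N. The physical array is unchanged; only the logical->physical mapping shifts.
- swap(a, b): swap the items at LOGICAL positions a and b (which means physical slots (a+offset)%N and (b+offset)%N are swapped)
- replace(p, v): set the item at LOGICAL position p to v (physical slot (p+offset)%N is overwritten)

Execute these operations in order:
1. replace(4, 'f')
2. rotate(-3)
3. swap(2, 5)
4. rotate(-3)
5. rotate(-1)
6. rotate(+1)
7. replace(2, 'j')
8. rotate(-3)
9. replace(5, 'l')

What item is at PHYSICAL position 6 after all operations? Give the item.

After op 1 (replace(4, 'f')): offset=0, physical=[A,B,C,D,f,F,G,H], logical=[A,B,C,D,f,F,G,H]
After op 2 (rotate(-3)): offset=5, physical=[A,B,C,D,f,F,G,H], logical=[F,G,H,A,B,C,D,f]
After op 3 (swap(2, 5)): offset=5, physical=[A,B,H,D,f,F,G,C], logical=[F,G,C,A,B,H,D,f]
After op 4 (rotate(-3)): offset=2, physical=[A,B,H,D,f,F,G,C], logical=[H,D,f,F,G,C,A,B]
After op 5 (rotate(-1)): offset=1, physical=[A,B,H,D,f,F,G,C], logical=[B,H,D,f,F,G,C,A]
After op 6 (rotate(+1)): offset=2, physical=[A,B,H,D,f,F,G,C], logical=[H,D,f,F,G,C,A,B]
After op 7 (replace(2, 'j')): offset=2, physical=[A,B,H,D,j,F,G,C], logical=[H,D,j,F,G,C,A,B]
After op 8 (rotate(-3)): offset=7, physical=[A,B,H,D,j,F,G,C], logical=[C,A,B,H,D,j,F,G]
After op 9 (replace(5, 'l')): offset=7, physical=[A,B,H,D,l,F,G,C], logical=[C,A,B,H,D,l,F,G]

Answer: G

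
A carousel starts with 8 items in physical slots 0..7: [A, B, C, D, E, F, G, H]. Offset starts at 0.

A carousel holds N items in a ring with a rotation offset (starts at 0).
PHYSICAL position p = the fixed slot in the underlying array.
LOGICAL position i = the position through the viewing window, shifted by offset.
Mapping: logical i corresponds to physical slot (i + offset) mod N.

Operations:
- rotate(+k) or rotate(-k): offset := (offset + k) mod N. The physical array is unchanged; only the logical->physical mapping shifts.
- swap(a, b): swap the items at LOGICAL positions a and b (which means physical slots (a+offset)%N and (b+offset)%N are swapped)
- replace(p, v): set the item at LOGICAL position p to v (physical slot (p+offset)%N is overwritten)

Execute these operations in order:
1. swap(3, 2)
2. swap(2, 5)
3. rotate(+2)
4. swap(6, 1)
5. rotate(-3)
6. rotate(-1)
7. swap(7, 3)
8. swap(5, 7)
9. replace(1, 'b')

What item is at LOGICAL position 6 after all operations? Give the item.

Answer: E

Derivation:
After op 1 (swap(3, 2)): offset=0, physical=[A,B,D,C,E,F,G,H], logical=[A,B,D,C,E,F,G,H]
After op 2 (swap(2, 5)): offset=0, physical=[A,B,F,C,E,D,G,H], logical=[A,B,F,C,E,D,G,H]
After op 3 (rotate(+2)): offset=2, physical=[A,B,F,C,E,D,G,H], logical=[F,C,E,D,G,H,A,B]
After op 4 (swap(6, 1)): offset=2, physical=[C,B,F,A,E,D,G,H], logical=[F,A,E,D,G,H,C,B]
After op 5 (rotate(-3)): offset=7, physical=[C,B,F,A,E,D,G,H], logical=[H,C,B,F,A,E,D,G]
After op 6 (rotate(-1)): offset=6, physical=[C,B,F,A,E,D,G,H], logical=[G,H,C,B,F,A,E,D]
After op 7 (swap(7, 3)): offset=6, physical=[C,D,F,A,E,B,G,H], logical=[G,H,C,D,F,A,E,B]
After op 8 (swap(5, 7)): offset=6, physical=[C,D,F,B,E,A,G,H], logical=[G,H,C,D,F,B,E,A]
After op 9 (replace(1, 'b')): offset=6, physical=[C,D,F,B,E,A,G,b], logical=[G,b,C,D,F,B,E,A]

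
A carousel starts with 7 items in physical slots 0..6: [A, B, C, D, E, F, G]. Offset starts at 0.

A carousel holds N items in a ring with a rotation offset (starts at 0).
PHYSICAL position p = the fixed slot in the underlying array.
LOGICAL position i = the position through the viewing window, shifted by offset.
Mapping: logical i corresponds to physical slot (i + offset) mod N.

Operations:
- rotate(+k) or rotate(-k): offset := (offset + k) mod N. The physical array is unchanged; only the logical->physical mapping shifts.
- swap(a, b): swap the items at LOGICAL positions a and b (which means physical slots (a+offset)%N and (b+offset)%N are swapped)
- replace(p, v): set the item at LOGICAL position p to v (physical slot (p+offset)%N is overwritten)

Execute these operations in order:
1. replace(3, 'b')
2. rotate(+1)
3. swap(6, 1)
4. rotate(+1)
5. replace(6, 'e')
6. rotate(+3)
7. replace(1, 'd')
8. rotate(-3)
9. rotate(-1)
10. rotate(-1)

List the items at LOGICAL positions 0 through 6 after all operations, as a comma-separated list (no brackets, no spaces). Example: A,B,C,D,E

After op 1 (replace(3, 'b')): offset=0, physical=[A,B,C,b,E,F,G], logical=[A,B,C,b,E,F,G]
After op 2 (rotate(+1)): offset=1, physical=[A,B,C,b,E,F,G], logical=[B,C,b,E,F,G,A]
After op 3 (swap(6, 1)): offset=1, physical=[C,B,A,b,E,F,G], logical=[B,A,b,E,F,G,C]
After op 4 (rotate(+1)): offset=2, physical=[C,B,A,b,E,F,G], logical=[A,b,E,F,G,C,B]
After op 5 (replace(6, 'e')): offset=2, physical=[C,e,A,b,E,F,G], logical=[A,b,E,F,G,C,e]
After op 6 (rotate(+3)): offset=5, physical=[C,e,A,b,E,F,G], logical=[F,G,C,e,A,b,E]
After op 7 (replace(1, 'd')): offset=5, physical=[C,e,A,b,E,F,d], logical=[F,d,C,e,A,b,E]
After op 8 (rotate(-3)): offset=2, physical=[C,e,A,b,E,F,d], logical=[A,b,E,F,d,C,e]
After op 9 (rotate(-1)): offset=1, physical=[C,e,A,b,E,F,d], logical=[e,A,b,E,F,d,C]
After op 10 (rotate(-1)): offset=0, physical=[C,e,A,b,E,F,d], logical=[C,e,A,b,E,F,d]

Answer: C,e,A,b,E,F,d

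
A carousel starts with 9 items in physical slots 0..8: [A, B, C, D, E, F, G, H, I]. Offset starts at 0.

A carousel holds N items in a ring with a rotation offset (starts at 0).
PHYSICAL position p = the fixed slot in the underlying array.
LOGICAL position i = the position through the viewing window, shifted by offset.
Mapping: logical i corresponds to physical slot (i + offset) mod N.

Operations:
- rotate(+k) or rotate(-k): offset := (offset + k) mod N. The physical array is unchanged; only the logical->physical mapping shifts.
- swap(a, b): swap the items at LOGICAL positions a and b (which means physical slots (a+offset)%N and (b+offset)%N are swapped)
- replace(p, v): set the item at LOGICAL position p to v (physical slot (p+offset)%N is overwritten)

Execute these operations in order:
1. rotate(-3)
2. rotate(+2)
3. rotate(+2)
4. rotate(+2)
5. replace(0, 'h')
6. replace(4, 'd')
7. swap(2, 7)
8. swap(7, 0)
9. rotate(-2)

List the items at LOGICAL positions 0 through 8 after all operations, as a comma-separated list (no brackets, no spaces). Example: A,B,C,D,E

After op 1 (rotate(-3)): offset=6, physical=[A,B,C,D,E,F,G,H,I], logical=[G,H,I,A,B,C,D,E,F]
After op 2 (rotate(+2)): offset=8, physical=[A,B,C,D,E,F,G,H,I], logical=[I,A,B,C,D,E,F,G,H]
After op 3 (rotate(+2)): offset=1, physical=[A,B,C,D,E,F,G,H,I], logical=[B,C,D,E,F,G,H,I,A]
After op 4 (rotate(+2)): offset=3, physical=[A,B,C,D,E,F,G,H,I], logical=[D,E,F,G,H,I,A,B,C]
After op 5 (replace(0, 'h')): offset=3, physical=[A,B,C,h,E,F,G,H,I], logical=[h,E,F,G,H,I,A,B,C]
After op 6 (replace(4, 'd')): offset=3, physical=[A,B,C,h,E,F,G,d,I], logical=[h,E,F,G,d,I,A,B,C]
After op 7 (swap(2, 7)): offset=3, physical=[A,F,C,h,E,B,G,d,I], logical=[h,E,B,G,d,I,A,F,C]
After op 8 (swap(7, 0)): offset=3, physical=[A,h,C,F,E,B,G,d,I], logical=[F,E,B,G,d,I,A,h,C]
After op 9 (rotate(-2)): offset=1, physical=[A,h,C,F,E,B,G,d,I], logical=[h,C,F,E,B,G,d,I,A]

Answer: h,C,F,E,B,G,d,I,A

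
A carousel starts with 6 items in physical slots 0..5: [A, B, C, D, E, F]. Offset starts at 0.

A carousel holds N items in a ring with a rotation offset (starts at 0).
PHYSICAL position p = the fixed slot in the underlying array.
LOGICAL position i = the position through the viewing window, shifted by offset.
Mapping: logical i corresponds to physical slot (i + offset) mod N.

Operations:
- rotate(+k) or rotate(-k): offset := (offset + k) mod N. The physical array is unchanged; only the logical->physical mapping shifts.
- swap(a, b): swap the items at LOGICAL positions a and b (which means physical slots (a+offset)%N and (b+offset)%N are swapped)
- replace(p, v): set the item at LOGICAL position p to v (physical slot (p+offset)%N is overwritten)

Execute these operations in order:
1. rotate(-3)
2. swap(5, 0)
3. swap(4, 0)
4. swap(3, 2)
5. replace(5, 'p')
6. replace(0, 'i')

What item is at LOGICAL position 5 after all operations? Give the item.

Answer: p

Derivation:
After op 1 (rotate(-3)): offset=3, physical=[A,B,C,D,E,F], logical=[D,E,F,A,B,C]
After op 2 (swap(5, 0)): offset=3, physical=[A,B,D,C,E,F], logical=[C,E,F,A,B,D]
After op 3 (swap(4, 0)): offset=3, physical=[A,C,D,B,E,F], logical=[B,E,F,A,C,D]
After op 4 (swap(3, 2)): offset=3, physical=[F,C,D,B,E,A], logical=[B,E,A,F,C,D]
After op 5 (replace(5, 'p')): offset=3, physical=[F,C,p,B,E,A], logical=[B,E,A,F,C,p]
After op 6 (replace(0, 'i')): offset=3, physical=[F,C,p,i,E,A], logical=[i,E,A,F,C,p]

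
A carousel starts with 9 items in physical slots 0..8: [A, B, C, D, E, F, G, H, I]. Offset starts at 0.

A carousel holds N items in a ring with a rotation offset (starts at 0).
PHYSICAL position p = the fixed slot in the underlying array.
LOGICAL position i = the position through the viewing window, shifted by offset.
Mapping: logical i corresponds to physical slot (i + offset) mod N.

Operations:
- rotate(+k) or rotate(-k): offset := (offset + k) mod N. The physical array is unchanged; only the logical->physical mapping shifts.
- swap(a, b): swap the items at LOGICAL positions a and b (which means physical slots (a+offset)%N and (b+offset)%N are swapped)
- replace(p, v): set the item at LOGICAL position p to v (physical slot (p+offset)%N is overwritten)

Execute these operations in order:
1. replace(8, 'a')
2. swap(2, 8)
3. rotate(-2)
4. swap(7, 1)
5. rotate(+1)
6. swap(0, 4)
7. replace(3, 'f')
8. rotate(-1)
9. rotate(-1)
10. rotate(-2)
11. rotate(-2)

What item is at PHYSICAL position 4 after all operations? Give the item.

Answer: E

Derivation:
After op 1 (replace(8, 'a')): offset=0, physical=[A,B,C,D,E,F,G,H,a], logical=[A,B,C,D,E,F,G,H,a]
After op 2 (swap(2, 8)): offset=0, physical=[A,B,a,D,E,F,G,H,C], logical=[A,B,a,D,E,F,G,H,C]
After op 3 (rotate(-2)): offset=7, physical=[A,B,a,D,E,F,G,H,C], logical=[H,C,A,B,a,D,E,F,G]
After op 4 (swap(7, 1)): offset=7, physical=[A,B,a,D,E,C,G,H,F], logical=[H,F,A,B,a,D,E,C,G]
After op 5 (rotate(+1)): offset=8, physical=[A,B,a,D,E,C,G,H,F], logical=[F,A,B,a,D,E,C,G,H]
After op 6 (swap(0, 4)): offset=8, physical=[A,B,a,F,E,C,G,H,D], logical=[D,A,B,a,F,E,C,G,H]
After op 7 (replace(3, 'f')): offset=8, physical=[A,B,f,F,E,C,G,H,D], logical=[D,A,B,f,F,E,C,G,H]
After op 8 (rotate(-1)): offset=7, physical=[A,B,f,F,E,C,G,H,D], logical=[H,D,A,B,f,F,E,C,G]
After op 9 (rotate(-1)): offset=6, physical=[A,B,f,F,E,C,G,H,D], logical=[G,H,D,A,B,f,F,E,C]
After op 10 (rotate(-2)): offset=4, physical=[A,B,f,F,E,C,G,H,D], logical=[E,C,G,H,D,A,B,f,F]
After op 11 (rotate(-2)): offset=2, physical=[A,B,f,F,E,C,G,H,D], logical=[f,F,E,C,G,H,D,A,B]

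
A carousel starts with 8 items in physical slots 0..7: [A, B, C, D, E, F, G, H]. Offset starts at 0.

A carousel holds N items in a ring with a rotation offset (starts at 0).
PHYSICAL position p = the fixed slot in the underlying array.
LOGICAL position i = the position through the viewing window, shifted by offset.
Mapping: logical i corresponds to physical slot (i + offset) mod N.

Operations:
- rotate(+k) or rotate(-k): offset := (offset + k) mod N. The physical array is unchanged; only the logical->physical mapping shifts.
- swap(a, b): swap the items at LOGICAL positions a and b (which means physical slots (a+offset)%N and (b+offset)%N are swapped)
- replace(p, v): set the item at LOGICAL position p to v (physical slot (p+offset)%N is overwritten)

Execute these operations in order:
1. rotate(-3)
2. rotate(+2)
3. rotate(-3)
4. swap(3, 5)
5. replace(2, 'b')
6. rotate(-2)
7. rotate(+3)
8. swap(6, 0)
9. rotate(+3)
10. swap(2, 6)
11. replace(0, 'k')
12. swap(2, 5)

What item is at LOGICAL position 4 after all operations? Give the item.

After op 1 (rotate(-3)): offset=5, physical=[A,B,C,D,E,F,G,H], logical=[F,G,H,A,B,C,D,E]
After op 2 (rotate(+2)): offset=7, physical=[A,B,C,D,E,F,G,H], logical=[H,A,B,C,D,E,F,G]
After op 3 (rotate(-3)): offset=4, physical=[A,B,C,D,E,F,G,H], logical=[E,F,G,H,A,B,C,D]
After op 4 (swap(3, 5)): offset=4, physical=[A,H,C,D,E,F,G,B], logical=[E,F,G,B,A,H,C,D]
After op 5 (replace(2, 'b')): offset=4, physical=[A,H,C,D,E,F,b,B], logical=[E,F,b,B,A,H,C,D]
After op 6 (rotate(-2)): offset=2, physical=[A,H,C,D,E,F,b,B], logical=[C,D,E,F,b,B,A,H]
After op 7 (rotate(+3)): offset=5, physical=[A,H,C,D,E,F,b,B], logical=[F,b,B,A,H,C,D,E]
After op 8 (swap(6, 0)): offset=5, physical=[A,H,C,F,E,D,b,B], logical=[D,b,B,A,H,C,F,E]
After op 9 (rotate(+3)): offset=0, physical=[A,H,C,F,E,D,b,B], logical=[A,H,C,F,E,D,b,B]
After op 10 (swap(2, 6)): offset=0, physical=[A,H,b,F,E,D,C,B], logical=[A,H,b,F,E,D,C,B]
After op 11 (replace(0, 'k')): offset=0, physical=[k,H,b,F,E,D,C,B], logical=[k,H,b,F,E,D,C,B]
After op 12 (swap(2, 5)): offset=0, physical=[k,H,D,F,E,b,C,B], logical=[k,H,D,F,E,b,C,B]

Answer: E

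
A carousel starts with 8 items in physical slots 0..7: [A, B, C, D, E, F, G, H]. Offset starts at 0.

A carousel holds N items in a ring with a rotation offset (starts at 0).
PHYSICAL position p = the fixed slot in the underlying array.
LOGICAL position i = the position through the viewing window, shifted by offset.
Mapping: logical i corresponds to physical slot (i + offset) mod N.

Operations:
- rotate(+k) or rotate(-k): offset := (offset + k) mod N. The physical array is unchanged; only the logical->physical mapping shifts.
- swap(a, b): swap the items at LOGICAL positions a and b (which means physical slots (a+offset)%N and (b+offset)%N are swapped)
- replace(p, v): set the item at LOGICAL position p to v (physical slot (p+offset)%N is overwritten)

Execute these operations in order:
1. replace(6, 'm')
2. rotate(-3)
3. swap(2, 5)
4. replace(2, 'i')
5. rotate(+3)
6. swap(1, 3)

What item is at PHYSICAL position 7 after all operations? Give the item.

After op 1 (replace(6, 'm')): offset=0, physical=[A,B,C,D,E,F,m,H], logical=[A,B,C,D,E,F,m,H]
After op 2 (rotate(-3)): offset=5, physical=[A,B,C,D,E,F,m,H], logical=[F,m,H,A,B,C,D,E]
After op 3 (swap(2, 5)): offset=5, physical=[A,B,H,D,E,F,m,C], logical=[F,m,C,A,B,H,D,E]
After op 4 (replace(2, 'i')): offset=5, physical=[A,B,H,D,E,F,m,i], logical=[F,m,i,A,B,H,D,E]
After op 5 (rotate(+3)): offset=0, physical=[A,B,H,D,E,F,m,i], logical=[A,B,H,D,E,F,m,i]
After op 6 (swap(1, 3)): offset=0, physical=[A,D,H,B,E,F,m,i], logical=[A,D,H,B,E,F,m,i]

Answer: i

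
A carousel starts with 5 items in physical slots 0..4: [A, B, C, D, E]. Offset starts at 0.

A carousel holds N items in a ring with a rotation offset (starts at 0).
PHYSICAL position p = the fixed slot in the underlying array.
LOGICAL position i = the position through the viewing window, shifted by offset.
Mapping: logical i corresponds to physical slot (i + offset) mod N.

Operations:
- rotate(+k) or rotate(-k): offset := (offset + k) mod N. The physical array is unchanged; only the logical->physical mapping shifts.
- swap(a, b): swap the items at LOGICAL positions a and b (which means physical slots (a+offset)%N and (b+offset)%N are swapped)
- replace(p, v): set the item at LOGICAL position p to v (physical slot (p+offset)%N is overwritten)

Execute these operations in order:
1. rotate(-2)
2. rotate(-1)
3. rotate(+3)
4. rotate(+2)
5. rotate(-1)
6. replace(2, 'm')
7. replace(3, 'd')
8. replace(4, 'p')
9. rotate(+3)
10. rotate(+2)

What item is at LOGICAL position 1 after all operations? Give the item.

Answer: C

Derivation:
After op 1 (rotate(-2)): offset=3, physical=[A,B,C,D,E], logical=[D,E,A,B,C]
After op 2 (rotate(-1)): offset=2, physical=[A,B,C,D,E], logical=[C,D,E,A,B]
After op 3 (rotate(+3)): offset=0, physical=[A,B,C,D,E], logical=[A,B,C,D,E]
After op 4 (rotate(+2)): offset=2, physical=[A,B,C,D,E], logical=[C,D,E,A,B]
After op 5 (rotate(-1)): offset=1, physical=[A,B,C,D,E], logical=[B,C,D,E,A]
After op 6 (replace(2, 'm')): offset=1, physical=[A,B,C,m,E], logical=[B,C,m,E,A]
After op 7 (replace(3, 'd')): offset=1, physical=[A,B,C,m,d], logical=[B,C,m,d,A]
After op 8 (replace(4, 'p')): offset=1, physical=[p,B,C,m,d], logical=[B,C,m,d,p]
After op 9 (rotate(+3)): offset=4, physical=[p,B,C,m,d], logical=[d,p,B,C,m]
After op 10 (rotate(+2)): offset=1, physical=[p,B,C,m,d], logical=[B,C,m,d,p]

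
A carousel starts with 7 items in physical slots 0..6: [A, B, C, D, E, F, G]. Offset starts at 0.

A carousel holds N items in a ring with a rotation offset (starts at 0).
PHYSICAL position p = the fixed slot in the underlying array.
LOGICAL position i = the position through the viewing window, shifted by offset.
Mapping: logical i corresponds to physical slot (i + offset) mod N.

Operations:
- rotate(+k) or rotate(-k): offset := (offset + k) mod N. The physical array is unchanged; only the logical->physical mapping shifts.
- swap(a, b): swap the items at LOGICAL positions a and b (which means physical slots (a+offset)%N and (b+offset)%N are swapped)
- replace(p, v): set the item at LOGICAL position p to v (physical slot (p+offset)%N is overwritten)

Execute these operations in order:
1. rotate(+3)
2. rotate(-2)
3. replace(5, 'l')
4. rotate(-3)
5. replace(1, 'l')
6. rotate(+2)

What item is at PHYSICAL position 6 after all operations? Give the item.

After op 1 (rotate(+3)): offset=3, physical=[A,B,C,D,E,F,G], logical=[D,E,F,G,A,B,C]
After op 2 (rotate(-2)): offset=1, physical=[A,B,C,D,E,F,G], logical=[B,C,D,E,F,G,A]
After op 3 (replace(5, 'l')): offset=1, physical=[A,B,C,D,E,F,l], logical=[B,C,D,E,F,l,A]
After op 4 (rotate(-3)): offset=5, physical=[A,B,C,D,E,F,l], logical=[F,l,A,B,C,D,E]
After op 5 (replace(1, 'l')): offset=5, physical=[A,B,C,D,E,F,l], logical=[F,l,A,B,C,D,E]
After op 6 (rotate(+2)): offset=0, physical=[A,B,C,D,E,F,l], logical=[A,B,C,D,E,F,l]

Answer: l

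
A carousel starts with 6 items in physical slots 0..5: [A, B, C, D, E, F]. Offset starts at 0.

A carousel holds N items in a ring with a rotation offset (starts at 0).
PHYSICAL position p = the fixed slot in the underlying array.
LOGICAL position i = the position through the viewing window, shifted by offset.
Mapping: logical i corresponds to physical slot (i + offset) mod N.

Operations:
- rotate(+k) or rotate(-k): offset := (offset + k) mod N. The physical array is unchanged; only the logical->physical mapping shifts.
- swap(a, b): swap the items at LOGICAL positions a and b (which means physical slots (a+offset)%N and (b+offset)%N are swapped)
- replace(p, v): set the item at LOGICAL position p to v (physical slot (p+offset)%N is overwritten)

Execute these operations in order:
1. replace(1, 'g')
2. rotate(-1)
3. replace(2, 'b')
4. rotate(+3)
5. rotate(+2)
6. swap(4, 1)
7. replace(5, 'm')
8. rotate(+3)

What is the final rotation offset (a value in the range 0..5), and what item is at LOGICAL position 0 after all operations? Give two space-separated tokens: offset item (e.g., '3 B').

After op 1 (replace(1, 'g')): offset=0, physical=[A,g,C,D,E,F], logical=[A,g,C,D,E,F]
After op 2 (rotate(-1)): offset=5, physical=[A,g,C,D,E,F], logical=[F,A,g,C,D,E]
After op 3 (replace(2, 'b')): offset=5, physical=[A,b,C,D,E,F], logical=[F,A,b,C,D,E]
After op 4 (rotate(+3)): offset=2, physical=[A,b,C,D,E,F], logical=[C,D,E,F,A,b]
After op 5 (rotate(+2)): offset=4, physical=[A,b,C,D,E,F], logical=[E,F,A,b,C,D]
After op 6 (swap(4, 1)): offset=4, physical=[A,b,F,D,E,C], logical=[E,C,A,b,F,D]
After op 7 (replace(5, 'm')): offset=4, physical=[A,b,F,m,E,C], logical=[E,C,A,b,F,m]
After op 8 (rotate(+3)): offset=1, physical=[A,b,F,m,E,C], logical=[b,F,m,E,C,A]

Answer: 1 b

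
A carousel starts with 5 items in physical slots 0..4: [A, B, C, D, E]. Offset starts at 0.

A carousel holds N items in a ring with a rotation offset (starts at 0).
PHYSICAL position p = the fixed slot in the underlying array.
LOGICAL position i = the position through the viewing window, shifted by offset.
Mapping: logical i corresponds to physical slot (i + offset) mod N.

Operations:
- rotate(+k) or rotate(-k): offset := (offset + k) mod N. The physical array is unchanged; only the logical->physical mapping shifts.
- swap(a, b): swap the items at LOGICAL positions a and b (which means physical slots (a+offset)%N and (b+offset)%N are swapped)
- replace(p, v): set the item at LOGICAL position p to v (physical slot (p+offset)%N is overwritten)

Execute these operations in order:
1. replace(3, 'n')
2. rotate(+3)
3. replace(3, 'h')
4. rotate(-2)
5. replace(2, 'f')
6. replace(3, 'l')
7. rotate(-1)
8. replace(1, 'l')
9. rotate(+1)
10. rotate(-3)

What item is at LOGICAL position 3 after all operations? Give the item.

Answer: l

Derivation:
After op 1 (replace(3, 'n')): offset=0, physical=[A,B,C,n,E], logical=[A,B,C,n,E]
After op 2 (rotate(+3)): offset=3, physical=[A,B,C,n,E], logical=[n,E,A,B,C]
After op 3 (replace(3, 'h')): offset=3, physical=[A,h,C,n,E], logical=[n,E,A,h,C]
After op 4 (rotate(-2)): offset=1, physical=[A,h,C,n,E], logical=[h,C,n,E,A]
After op 5 (replace(2, 'f')): offset=1, physical=[A,h,C,f,E], logical=[h,C,f,E,A]
After op 6 (replace(3, 'l')): offset=1, physical=[A,h,C,f,l], logical=[h,C,f,l,A]
After op 7 (rotate(-1)): offset=0, physical=[A,h,C,f,l], logical=[A,h,C,f,l]
After op 8 (replace(1, 'l')): offset=0, physical=[A,l,C,f,l], logical=[A,l,C,f,l]
After op 9 (rotate(+1)): offset=1, physical=[A,l,C,f,l], logical=[l,C,f,l,A]
After op 10 (rotate(-3)): offset=3, physical=[A,l,C,f,l], logical=[f,l,A,l,C]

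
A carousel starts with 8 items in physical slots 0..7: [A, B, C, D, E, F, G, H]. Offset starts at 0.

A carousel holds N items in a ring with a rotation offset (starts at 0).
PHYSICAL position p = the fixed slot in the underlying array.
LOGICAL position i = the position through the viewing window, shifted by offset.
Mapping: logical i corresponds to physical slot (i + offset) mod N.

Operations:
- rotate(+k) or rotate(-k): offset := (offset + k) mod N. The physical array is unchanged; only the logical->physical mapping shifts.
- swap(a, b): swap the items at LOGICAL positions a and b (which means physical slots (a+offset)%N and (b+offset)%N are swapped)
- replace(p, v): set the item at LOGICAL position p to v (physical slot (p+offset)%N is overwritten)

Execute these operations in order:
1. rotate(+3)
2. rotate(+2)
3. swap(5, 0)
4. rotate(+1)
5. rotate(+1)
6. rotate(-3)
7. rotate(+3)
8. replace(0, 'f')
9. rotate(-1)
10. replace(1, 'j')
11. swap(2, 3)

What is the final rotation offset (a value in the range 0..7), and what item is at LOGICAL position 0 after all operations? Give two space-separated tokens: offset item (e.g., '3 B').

Answer: 6 G

Derivation:
After op 1 (rotate(+3)): offset=3, physical=[A,B,C,D,E,F,G,H], logical=[D,E,F,G,H,A,B,C]
After op 2 (rotate(+2)): offset=5, physical=[A,B,C,D,E,F,G,H], logical=[F,G,H,A,B,C,D,E]
After op 3 (swap(5, 0)): offset=5, physical=[A,B,F,D,E,C,G,H], logical=[C,G,H,A,B,F,D,E]
After op 4 (rotate(+1)): offset=6, physical=[A,B,F,D,E,C,G,H], logical=[G,H,A,B,F,D,E,C]
After op 5 (rotate(+1)): offset=7, physical=[A,B,F,D,E,C,G,H], logical=[H,A,B,F,D,E,C,G]
After op 6 (rotate(-3)): offset=4, physical=[A,B,F,D,E,C,G,H], logical=[E,C,G,H,A,B,F,D]
After op 7 (rotate(+3)): offset=7, physical=[A,B,F,D,E,C,G,H], logical=[H,A,B,F,D,E,C,G]
After op 8 (replace(0, 'f')): offset=7, physical=[A,B,F,D,E,C,G,f], logical=[f,A,B,F,D,E,C,G]
After op 9 (rotate(-1)): offset=6, physical=[A,B,F,D,E,C,G,f], logical=[G,f,A,B,F,D,E,C]
After op 10 (replace(1, 'j')): offset=6, physical=[A,B,F,D,E,C,G,j], logical=[G,j,A,B,F,D,E,C]
After op 11 (swap(2, 3)): offset=6, physical=[B,A,F,D,E,C,G,j], logical=[G,j,B,A,F,D,E,C]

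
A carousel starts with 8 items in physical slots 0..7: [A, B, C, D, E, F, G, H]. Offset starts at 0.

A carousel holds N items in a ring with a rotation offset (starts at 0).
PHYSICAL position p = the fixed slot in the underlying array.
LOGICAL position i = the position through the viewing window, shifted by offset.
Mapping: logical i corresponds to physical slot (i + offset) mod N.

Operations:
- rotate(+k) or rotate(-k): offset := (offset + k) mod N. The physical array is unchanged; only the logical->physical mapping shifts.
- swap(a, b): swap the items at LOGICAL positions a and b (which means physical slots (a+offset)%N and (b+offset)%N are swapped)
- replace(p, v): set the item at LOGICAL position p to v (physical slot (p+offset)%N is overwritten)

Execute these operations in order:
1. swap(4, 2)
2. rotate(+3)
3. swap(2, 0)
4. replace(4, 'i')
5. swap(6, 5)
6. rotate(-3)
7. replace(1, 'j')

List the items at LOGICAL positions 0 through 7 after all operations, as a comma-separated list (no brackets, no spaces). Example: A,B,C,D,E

After op 1 (swap(4, 2)): offset=0, physical=[A,B,E,D,C,F,G,H], logical=[A,B,E,D,C,F,G,H]
After op 2 (rotate(+3)): offset=3, physical=[A,B,E,D,C,F,G,H], logical=[D,C,F,G,H,A,B,E]
After op 3 (swap(2, 0)): offset=3, physical=[A,B,E,F,C,D,G,H], logical=[F,C,D,G,H,A,B,E]
After op 4 (replace(4, 'i')): offset=3, physical=[A,B,E,F,C,D,G,i], logical=[F,C,D,G,i,A,B,E]
After op 5 (swap(6, 5)): offset=3, physical=[B,A,E,F,C,D,G,i], logical=[F,C,D,G,i,B,A,E]
After op 6 (rotate(-3)): offset=0, physical=[B,A,E,F,C,D,G,i], logical=[B,A,E,F,C,D,G,i]
After op 7 (replace(1, 'j')): offset=0, physical=[B,j,E,F,C,D,G,i], logical=[B,j,E,F,C,D,G,i]

Answer: B,j,E,F,C,D,G,i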